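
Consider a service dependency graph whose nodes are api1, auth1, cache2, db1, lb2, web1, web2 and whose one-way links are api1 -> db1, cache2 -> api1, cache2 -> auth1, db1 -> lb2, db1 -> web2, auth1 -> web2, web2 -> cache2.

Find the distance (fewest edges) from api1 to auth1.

Distance 0: api1.
Distance 1: db1.
Distance 2: lb2, web2.
Distance 3: cache2.
Distance 4: auth1 — contains auth1.

4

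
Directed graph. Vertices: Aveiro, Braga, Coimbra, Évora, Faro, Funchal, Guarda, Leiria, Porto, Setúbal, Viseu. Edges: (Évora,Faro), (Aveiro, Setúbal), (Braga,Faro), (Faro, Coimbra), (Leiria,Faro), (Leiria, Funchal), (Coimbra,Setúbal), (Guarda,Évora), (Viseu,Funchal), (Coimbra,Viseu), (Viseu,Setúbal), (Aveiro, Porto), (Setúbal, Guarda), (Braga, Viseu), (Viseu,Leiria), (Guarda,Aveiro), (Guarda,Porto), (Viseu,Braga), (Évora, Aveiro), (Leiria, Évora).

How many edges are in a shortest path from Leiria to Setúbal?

Distance 0: Leiria.
Distance 1: Évora, Faro, Funchal.
Distance 2: Aveiro, Coimbra.
Distance 3: Porto, Setúbal, Viseu — contains Setúbal.

3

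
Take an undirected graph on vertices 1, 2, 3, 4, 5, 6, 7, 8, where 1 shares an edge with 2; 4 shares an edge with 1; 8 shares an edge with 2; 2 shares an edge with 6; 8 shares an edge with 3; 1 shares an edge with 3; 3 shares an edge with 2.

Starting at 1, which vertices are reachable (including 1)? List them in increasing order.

Start at 1.
Its neighbours: 2, 3, 4.
Then their neighbours: 6, 8.
Nothing further is reachable.

1, 2, 3, 4, 6, 8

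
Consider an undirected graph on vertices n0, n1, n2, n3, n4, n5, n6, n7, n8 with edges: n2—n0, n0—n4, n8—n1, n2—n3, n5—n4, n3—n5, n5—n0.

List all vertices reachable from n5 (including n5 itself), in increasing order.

Start at n5.
Its neighbours: n0, n3, n4.
Then their neighbours: n2.
Nothing further is reachable.

n0, n2, n3, n4, n5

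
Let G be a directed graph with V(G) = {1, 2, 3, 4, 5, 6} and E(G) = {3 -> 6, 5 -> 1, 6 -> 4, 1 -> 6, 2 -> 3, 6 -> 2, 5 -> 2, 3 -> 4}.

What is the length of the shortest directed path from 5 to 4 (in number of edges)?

Distance 0: 5.
Distance 1: 1, 2.
Distance 2: 3, 6.
Distance 3: 4 — contains 4.

3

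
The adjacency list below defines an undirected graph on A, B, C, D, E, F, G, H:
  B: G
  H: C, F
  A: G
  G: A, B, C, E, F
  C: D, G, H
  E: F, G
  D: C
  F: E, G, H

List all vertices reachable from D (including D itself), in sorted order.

Start at D.
Its neighbours: C.
Then their neighbours: G, H.
Then next layer: A, B, E, F.
Every vertex is now reached.

A, B, C, D, E, F, G, H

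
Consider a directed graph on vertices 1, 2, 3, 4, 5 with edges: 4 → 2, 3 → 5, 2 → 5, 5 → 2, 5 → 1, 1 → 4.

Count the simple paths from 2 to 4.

2→5→1→4

1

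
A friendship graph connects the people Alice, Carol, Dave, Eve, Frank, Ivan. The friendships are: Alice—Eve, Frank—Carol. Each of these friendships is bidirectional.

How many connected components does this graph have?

From Alice: component {Alice, Eve}.
From Carol: component {Carol, Frank}.
From Dave: component {Dave}.
From Ivan: component {Ivan}.
That's 4 components.

4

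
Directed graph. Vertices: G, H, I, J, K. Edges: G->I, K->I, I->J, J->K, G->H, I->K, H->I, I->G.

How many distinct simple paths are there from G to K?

G→H→I→J→K
G→H→I→K
G→I→J→K
G→I→K

4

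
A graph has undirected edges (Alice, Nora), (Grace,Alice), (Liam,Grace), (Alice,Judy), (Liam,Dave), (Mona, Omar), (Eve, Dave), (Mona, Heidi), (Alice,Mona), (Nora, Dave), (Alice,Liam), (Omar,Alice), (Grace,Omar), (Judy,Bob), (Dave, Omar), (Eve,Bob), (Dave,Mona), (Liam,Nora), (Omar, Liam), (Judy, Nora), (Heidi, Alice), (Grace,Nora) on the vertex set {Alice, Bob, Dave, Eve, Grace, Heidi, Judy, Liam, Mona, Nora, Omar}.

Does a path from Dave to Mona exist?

Yes

Explore from Dave.
Distance 1: reach Eve, Liam, Mona, Nora, Omar.
Found Mona.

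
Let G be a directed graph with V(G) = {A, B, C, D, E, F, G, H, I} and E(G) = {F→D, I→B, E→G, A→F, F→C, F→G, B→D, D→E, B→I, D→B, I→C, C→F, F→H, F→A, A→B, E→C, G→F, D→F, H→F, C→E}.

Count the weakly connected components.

1

From A: component {A, B, C, D, E, F, G, H, I}.
That's 1 component.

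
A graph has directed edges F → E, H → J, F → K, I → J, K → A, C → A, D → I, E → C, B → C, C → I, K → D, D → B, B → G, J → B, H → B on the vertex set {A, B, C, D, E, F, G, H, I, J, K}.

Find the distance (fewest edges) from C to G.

4

Distance 0: C.
Distance 1: A, I.
Distance 2: J.
Distance 3: B.
Distance 4: G — contains G.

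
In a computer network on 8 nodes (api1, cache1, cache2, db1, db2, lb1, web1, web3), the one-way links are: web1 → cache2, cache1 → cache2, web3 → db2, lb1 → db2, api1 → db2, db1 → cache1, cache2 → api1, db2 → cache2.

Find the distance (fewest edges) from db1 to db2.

Distance 0: db1.
Distance 1: cache1.
Distance 2: cache2.
Distance 3: api1.
Distance 4: db2 — contains db2.

4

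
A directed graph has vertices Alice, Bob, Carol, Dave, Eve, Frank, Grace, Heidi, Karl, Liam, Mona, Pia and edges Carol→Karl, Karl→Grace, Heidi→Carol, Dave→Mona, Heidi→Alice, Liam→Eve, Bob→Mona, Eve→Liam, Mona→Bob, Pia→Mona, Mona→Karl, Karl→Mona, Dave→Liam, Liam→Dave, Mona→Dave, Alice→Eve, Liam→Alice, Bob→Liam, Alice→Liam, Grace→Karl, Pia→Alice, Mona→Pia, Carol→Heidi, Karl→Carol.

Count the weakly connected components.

2

From Alice: component {Alice, Bob, Carol, Dave, Eve, Grace, Heidi, Karl, Liam, Mona, Pia}.
From Frank: component {Frank}.
That's 2 components.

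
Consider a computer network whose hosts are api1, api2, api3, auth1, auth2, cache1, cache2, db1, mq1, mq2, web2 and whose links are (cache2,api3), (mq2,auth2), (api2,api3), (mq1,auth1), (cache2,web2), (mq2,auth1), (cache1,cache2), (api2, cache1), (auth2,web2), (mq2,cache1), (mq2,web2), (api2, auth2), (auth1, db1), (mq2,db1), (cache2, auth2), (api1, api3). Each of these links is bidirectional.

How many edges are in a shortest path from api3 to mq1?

5

Distance 0: api3.
Distance 1: api1, api2, cache2.
Distance 2: auth2, cache1, web2.
Distance 3: mq2.
Distance 4: auth1, db1.
Distance 5: mq1 — contains mq1.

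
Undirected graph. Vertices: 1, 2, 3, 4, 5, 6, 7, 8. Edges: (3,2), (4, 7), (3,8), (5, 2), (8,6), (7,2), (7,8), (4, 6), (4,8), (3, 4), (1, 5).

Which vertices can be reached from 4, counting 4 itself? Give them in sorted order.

1, 2, 3, 4, 5, 6, 7, 8

Start at 4.
Its neighbours: 3, 6, 7, 8.
Then their neighbours: 2.
Then next layer: 5.
Then next layer: 1.
Every vertex is now reached.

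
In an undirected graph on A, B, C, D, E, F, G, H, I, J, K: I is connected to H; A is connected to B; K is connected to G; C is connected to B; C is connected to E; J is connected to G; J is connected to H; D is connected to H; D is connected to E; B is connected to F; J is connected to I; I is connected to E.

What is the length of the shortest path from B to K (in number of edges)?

Distance 0: B.
Distance 1: A, C, F.
Distance 2: E.
Distance 3: D, I.
Distance 4: H, J.
Distance 5: G.
Distance 6: K — contains K.

6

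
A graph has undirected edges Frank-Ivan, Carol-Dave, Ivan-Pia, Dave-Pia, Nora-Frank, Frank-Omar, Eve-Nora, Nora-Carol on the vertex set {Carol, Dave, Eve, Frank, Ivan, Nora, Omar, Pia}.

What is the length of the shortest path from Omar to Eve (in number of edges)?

3

Distance 0: Omar.
Distance 1: Frank.
Distance 2: Ivan, Nora.
Distance 3: Carol, Eve, Pia — contains Eve.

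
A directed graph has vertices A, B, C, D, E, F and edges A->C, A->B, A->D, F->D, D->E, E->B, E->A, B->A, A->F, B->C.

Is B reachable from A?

Explore from A.
Distance 1: reach B, C, D, F.
Found B.

Yes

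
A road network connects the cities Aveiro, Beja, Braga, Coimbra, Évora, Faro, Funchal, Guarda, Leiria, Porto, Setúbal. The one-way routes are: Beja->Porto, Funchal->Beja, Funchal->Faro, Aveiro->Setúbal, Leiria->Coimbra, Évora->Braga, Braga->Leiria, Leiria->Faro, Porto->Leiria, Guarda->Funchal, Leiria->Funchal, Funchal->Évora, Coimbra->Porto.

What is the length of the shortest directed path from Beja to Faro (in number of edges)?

3

Distance 0: Beja.
Distance 1: Porto.
Distance 2: Leiria.
Distance 3: Coimbra, Faro, Funchal — contains Faro.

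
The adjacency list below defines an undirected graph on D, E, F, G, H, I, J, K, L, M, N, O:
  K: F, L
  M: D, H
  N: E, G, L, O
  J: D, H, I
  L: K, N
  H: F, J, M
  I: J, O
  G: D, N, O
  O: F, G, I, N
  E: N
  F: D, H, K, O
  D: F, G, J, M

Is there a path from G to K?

Yes

Explore from G.
Distance 1: reach D, N, O.
Distance 2: reach E, F, I, J, L, M.
Distance 3: reach H, K.
Found K.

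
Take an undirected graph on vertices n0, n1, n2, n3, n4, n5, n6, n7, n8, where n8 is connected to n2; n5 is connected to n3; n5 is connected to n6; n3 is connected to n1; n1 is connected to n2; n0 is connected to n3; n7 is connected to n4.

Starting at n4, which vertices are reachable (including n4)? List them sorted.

Start at n4.
Its neighbours: n7.
Nothing further is reachable.

n4, n7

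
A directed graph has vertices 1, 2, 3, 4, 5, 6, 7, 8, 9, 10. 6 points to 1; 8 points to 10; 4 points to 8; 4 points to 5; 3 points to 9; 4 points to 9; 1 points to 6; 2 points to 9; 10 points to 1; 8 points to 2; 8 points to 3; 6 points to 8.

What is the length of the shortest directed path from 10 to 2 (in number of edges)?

Distance 0: 10.
Distance 1: 1.
Distance 2: 6.
Distance 3: 8.
Distance 4: 2, 3 — contains 2.

4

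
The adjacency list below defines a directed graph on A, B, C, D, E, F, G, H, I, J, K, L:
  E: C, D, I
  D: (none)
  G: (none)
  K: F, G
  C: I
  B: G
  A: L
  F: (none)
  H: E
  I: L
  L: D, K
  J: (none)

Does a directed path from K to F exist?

Yes

Explore from K.
Distance 1: reach F, G.
Found F.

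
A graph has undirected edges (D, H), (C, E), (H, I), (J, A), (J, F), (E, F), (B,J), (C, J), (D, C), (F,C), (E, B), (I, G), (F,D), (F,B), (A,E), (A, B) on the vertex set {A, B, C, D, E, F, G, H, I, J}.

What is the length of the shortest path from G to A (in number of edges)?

Distance 0: G.
Distance 1: I.
Distance 2: H.
Distance 3: D.
Distance 4: C, F.
Distance 5: B, E, J.
Distance 6: A — contains A.

6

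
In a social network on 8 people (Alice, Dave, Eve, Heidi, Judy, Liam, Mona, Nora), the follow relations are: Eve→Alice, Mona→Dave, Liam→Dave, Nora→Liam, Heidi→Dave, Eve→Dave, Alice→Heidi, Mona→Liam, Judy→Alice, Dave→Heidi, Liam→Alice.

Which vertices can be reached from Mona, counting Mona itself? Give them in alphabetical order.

Alice, Dave, Heidi, Liam, Mona

Start at Mona.
Its neighbours: Dave, Liam.
Then their neighbours: Alice, Heidi.
Nothing further is reachable.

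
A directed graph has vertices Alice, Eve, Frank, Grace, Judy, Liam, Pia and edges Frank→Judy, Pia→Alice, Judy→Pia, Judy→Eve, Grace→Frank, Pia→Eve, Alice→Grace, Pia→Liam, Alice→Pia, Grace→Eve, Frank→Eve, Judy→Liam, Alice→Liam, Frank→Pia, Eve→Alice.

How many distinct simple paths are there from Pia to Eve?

Pia→Alice→Grace→Eve
Pia→Alice→Grace→Frank→Eve
Pia→Alice→Grace→Frank→Judy→Eve
Pia→Eve

4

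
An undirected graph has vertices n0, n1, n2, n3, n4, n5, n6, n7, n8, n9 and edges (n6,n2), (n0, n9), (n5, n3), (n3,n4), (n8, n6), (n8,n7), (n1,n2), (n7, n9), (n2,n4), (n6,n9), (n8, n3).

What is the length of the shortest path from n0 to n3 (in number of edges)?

4

Distance 0: n0.
Distance 1: n9.
Distance 2: n6, n7.
Distance 3: n2, n8.
Distance 4: n1, n3, n4 — contains n3.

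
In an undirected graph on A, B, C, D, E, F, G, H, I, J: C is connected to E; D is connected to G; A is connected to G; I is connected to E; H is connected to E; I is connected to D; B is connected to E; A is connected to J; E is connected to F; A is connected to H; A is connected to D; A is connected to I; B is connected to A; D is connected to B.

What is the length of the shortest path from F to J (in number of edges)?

4

Distance 0: F.
Distance 1: E.
Distance 2: B, C, H, I.
Distance 3: A, D.
Distance 4: G, J — contains J.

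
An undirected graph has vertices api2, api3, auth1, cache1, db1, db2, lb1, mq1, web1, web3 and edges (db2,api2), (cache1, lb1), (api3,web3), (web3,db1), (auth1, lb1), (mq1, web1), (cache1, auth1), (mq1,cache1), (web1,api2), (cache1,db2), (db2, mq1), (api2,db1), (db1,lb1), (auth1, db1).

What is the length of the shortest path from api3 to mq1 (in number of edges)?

Distance 0: api3.
Distance 1: web3.
Distance 2: db1.
Distance 3: api2, auth1, lb1.
Distance 4: cache1, db2, web1.
Distance 5: mq1 — contains mq1.

5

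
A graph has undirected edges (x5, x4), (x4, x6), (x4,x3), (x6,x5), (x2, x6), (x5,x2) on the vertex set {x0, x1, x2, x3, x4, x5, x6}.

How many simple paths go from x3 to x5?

3

x3–x4–x5
x3–x4–x6–x2–x5
x3–x4–x6–x5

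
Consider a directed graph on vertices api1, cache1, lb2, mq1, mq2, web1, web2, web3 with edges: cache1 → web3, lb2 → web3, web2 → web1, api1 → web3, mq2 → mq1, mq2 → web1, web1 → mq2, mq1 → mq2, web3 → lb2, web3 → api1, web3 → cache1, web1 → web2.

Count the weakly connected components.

2

From api1: component {api1, cache1, lb2, web3}.
From mq1: component {mq1, mq2, web1, web2}.
That's 2 components.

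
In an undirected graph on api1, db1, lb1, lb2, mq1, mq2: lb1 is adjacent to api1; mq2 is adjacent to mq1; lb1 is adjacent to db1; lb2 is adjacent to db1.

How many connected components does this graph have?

From api1: component {api1, db1, lb1, lb2}.
From mq1: component {mq1, mq2}.
That's 2 components.

2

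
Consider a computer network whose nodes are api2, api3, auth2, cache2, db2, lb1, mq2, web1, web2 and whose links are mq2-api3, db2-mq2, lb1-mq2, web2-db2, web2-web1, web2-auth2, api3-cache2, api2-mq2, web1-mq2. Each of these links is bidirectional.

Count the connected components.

1

From api2: component {api2, api3, auth2, cache2, db2, lb1, mq2, web1, web2}.
That's 1 component.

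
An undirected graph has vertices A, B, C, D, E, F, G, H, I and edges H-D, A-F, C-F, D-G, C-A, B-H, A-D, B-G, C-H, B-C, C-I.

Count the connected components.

From A: component {A, B, C, D, F, G, H, I}.
From E: component {E}.
That's 2 components.

2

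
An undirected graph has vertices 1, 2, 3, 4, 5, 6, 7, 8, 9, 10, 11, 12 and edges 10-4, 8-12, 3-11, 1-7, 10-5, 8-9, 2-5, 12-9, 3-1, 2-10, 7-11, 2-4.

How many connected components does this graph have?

From 1: component {1, 3, 7, 11}.
From 2: component {2, 4, 5, 10}.
From 6: component {6}.
From 8: component {8, 9, 12}.
That's 4 components.

4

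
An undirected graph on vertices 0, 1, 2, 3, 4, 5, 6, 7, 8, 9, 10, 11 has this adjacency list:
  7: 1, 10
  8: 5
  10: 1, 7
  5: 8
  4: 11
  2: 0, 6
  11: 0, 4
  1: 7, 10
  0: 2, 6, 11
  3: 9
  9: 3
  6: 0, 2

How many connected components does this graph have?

From 0: component {0, 2, 4, 6, 11}.
From 1: component {1, 7, 10}.
From 3: component {3, 9}.
From 5: component {5, 8}.
That's 4 components.

4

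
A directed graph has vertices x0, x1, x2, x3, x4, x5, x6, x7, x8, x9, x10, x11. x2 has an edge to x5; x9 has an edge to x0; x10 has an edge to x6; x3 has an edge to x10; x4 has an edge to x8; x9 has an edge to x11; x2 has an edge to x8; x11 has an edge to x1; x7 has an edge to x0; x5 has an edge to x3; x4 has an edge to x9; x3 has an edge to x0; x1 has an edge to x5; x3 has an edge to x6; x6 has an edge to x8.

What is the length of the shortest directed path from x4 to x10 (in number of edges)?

6

Distance 0: x4.
Distance 1: x8, x9.
Distance 2: x0, x11.
Distance 3: x1.
Distance 4: x5.
Distance 5: x3.
Distance 6: x6, x10 — contains x10.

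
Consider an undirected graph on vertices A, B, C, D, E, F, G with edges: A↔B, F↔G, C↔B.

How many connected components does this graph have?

4

From A: component {A, B, C}.
From D: component {D}.
From E: component {E}.
From F: component {F, G}.
That's 4 components.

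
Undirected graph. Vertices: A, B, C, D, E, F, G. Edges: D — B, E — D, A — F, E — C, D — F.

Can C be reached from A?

Yes

Explore from A.
Distance 1: reach F.
Distance 2: reach D.
Distance 3: reach B, E.
Distance 4: reach C.
Found C.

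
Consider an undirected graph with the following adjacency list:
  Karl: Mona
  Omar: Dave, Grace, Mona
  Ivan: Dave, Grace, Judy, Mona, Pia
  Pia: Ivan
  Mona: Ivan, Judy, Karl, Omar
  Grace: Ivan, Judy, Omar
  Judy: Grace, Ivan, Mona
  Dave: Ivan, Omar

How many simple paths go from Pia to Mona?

7

Pia–Ivan–Dave–Omar–Grace–Judy–Mona
Pia–Ivan–Dave–Omar–Mona
Pia–Ivan–Grace–Judy–Mona
Pia–Ivan–Grace–Omar–Mona
Pia–Ivan–Judy–Grace–Omar–Mona
Pia–Ivan–Judy–Mona
Pia–Ivan–Mona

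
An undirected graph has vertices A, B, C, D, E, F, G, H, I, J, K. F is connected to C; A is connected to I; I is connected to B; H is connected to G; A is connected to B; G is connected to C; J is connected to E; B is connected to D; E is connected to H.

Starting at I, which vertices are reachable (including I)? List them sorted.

Start at I.
Its neighbours: A, B.
Then their neighbours: D.
Nothing further is reachable.

A, B, D, I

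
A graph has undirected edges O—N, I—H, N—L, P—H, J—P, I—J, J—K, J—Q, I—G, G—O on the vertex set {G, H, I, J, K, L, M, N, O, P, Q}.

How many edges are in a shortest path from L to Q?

Distance 0: L.
Distance 1: N.
Distance 2: O.
Distance 3: G.
Distance 4: I.
Distance 5: H, J.
Distance 6: K, P, Q — contains Q.

6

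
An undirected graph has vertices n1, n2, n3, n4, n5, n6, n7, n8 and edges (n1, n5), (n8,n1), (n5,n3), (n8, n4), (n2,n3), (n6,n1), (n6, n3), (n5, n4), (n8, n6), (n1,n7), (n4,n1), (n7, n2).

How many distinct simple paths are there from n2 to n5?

n2–n3–n5
n2–n3–n6–n1–n4–n5
n2–n3–n6–n1–n5
n2–n3–n6–n1–n8–n4–n5
n2–n3–n6–n8–n1–n4–n5
n2–n3–n6–n8–n1–n5
n2–n3–n6–n8–n4–n1–n5
n2–n3–n6–n8–n4–n5
n2–n7–n1–n4–n5
n2–n7–n1–n4–n8–n6–n3–n5
n2–n7–n1–n5
n2–n7–n1–n6–n3–n5
n2–n7–n1–n6–n8–n4–n5
n2–n7–n1–n8–n4–n5
n2–n7–n1–n8–n6–n3–n5

15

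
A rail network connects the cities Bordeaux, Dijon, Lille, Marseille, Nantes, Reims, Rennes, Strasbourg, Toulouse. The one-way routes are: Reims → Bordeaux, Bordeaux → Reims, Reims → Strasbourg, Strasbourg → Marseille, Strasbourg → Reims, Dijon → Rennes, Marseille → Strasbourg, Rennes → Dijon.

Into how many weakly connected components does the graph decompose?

From Bordeaux: component {Bordeaux, Marseille, Reims, Strasbourg}.
From Dijon: component {Dijon, Rennes}.
From Lille: component {Lille}.
From Nantes: component {Nantes}.
From Toulouse: component {Toulouse}.
That's 5 components.

5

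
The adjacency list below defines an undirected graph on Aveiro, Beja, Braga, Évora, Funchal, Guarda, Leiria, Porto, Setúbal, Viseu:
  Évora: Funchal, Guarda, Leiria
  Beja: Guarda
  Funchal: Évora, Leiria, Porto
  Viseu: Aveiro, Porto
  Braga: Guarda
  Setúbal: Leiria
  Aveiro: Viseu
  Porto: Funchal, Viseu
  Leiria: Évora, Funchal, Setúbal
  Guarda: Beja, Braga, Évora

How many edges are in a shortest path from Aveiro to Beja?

6

Distance 0: Aveiro.
Distance 1: Viseu.
Distance 2: Porto.
Distance 3: Funchal.
Distance 4: Évora, Leiria.
Distance 5: Guarda, Setúbal.
Distance 6: Beja, Braga — contains Beja.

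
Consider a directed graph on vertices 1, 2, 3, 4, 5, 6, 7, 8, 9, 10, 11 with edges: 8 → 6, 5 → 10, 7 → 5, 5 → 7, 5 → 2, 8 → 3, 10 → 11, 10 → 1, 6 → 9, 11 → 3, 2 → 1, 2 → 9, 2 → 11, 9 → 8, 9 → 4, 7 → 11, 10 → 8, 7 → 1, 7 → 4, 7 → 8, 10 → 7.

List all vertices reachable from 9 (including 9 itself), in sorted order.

Start at 9.
Its neighbours: 4, 8.
Then their neighbours: 3, 6.
Nothing further is reachable.

3, 4, 6, 8, 9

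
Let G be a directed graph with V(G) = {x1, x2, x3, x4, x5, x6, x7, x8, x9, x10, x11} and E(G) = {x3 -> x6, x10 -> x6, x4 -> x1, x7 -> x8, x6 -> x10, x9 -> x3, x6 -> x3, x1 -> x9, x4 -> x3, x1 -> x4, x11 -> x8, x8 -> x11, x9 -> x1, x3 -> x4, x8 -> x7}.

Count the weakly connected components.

From x1: component {x1, x3, x4, x6, x9, x10}.
From x2: component {x2}.
From x5: component {x5}.
From x7: component {x7, x8, x11}.
That's 4 components.

4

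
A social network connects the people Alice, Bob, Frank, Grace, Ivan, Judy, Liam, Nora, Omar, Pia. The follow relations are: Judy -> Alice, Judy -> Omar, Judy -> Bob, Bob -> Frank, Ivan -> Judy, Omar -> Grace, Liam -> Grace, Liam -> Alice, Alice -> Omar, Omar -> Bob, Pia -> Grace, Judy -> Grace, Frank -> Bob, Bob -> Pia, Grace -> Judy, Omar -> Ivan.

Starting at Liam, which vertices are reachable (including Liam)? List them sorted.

Start at Liam.
Its neighbours: Alice, Grace.
Then their neighbours: Judy, Omar.
Then next layer: Bob, Ivan.
Then next layer: Frank, Pia.
Nothing further is reachable.

Alice, Bob, Frank, Grace, Ivan, Judy, Liam, Omar, Pia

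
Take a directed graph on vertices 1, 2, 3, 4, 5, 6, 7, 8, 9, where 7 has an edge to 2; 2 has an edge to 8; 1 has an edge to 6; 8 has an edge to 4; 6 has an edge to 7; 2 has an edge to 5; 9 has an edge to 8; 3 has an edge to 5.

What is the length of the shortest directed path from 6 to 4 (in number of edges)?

Distance 0: 6.
Distance 1: 7.
Distance 2: 2.
Distance 3: 5, 8.
Distance 4: 4 — contains 4.

4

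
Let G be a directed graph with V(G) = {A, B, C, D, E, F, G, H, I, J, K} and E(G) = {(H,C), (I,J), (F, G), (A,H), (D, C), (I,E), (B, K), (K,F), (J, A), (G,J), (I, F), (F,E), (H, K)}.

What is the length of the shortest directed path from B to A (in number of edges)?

5

Distance 0: B.
Distance 1: K.
Distance 2: F.
Distance 3: E, G.
Distance 4: J.
Distance 5: A — contains A.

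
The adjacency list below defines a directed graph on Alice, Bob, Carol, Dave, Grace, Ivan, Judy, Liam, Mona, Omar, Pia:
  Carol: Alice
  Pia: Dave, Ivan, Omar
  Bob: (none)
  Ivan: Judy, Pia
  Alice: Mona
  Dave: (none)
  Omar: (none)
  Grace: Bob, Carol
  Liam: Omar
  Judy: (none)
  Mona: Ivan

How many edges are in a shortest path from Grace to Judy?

Distance 0: Grace.
Distance 1: Bob, Carol.
Distance 2: Alice.
Distance 3: Mona.
Distance 4: Ivan.
Distance 5: Judy, Pia — contains Judy.

5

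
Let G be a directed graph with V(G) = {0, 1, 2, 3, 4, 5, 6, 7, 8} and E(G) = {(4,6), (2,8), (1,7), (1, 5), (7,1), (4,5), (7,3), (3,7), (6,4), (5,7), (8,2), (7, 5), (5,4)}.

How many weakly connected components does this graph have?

3

From 0: component {0}.
From 1: component {1, 3, 4, 5, 6, 7}.
From 2: component {2, 8}.
That's 3 components.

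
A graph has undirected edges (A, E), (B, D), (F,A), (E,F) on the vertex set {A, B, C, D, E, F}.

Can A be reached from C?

C has no edges, so nothing is reachable from it.

No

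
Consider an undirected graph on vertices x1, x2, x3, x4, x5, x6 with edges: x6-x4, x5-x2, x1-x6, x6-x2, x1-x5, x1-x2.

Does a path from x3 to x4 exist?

No

x3 has no edges, so nothing is reachable from it.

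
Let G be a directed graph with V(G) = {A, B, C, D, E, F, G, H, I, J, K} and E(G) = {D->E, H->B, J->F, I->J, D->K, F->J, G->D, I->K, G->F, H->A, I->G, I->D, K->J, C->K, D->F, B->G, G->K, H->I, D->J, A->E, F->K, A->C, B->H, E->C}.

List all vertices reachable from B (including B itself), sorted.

A, B, C, D, E, F, G, H, I, J, K

Start at B.
Its neighbours: G, H.
Then their neighbours: A, D, F, I, K.
Then next layer: C, E, J.
Every vertex is now reached.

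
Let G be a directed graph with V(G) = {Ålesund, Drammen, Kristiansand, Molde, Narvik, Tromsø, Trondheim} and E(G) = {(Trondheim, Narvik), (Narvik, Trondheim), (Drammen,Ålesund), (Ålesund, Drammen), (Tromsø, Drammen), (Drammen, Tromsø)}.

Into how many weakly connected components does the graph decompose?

4

From Ålesund: component {Ålesund, Drammen, Tromsø}.
From Kristiansand: component {Kristiansand}.
From Molde: component {Molde}.
From Narvik: component {Narvik, Trondheim}.
That's 4 components.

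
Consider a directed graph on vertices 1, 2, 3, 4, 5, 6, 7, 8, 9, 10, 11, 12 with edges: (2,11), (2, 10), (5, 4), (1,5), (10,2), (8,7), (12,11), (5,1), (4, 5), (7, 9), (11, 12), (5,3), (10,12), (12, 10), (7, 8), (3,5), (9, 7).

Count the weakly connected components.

4

From 1: component {1, 3, 4, 5}.
From 2: component {2, 10, 11, 12}.
From 6: component {6}.
From 7: component {7, 8, 9}.
That's 4 components.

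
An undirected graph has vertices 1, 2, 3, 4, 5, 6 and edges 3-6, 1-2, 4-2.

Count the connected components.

From 1: component {1, 2, 4}.
From 3: component {3, 6}.
From 5: component {5}.
That's 3 components.

3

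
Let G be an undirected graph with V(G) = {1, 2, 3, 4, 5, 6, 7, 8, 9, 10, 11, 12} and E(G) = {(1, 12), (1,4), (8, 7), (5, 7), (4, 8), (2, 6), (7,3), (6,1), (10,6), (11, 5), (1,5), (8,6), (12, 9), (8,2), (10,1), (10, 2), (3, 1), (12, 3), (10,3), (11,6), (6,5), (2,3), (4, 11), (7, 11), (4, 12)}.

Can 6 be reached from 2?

Yes

Explore from 2.
Distance 1: reach 3, 6, 8, 10.
Found 6.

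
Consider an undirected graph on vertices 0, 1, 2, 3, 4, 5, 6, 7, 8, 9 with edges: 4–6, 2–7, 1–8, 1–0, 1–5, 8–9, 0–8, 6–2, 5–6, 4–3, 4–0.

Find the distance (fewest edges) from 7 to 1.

4

Distance 0: 7.
Distance 1: 2.
Distance 2: 6.
Distance 3: 4, 5.
Distance 4: 0, 1, 3 — contains 1.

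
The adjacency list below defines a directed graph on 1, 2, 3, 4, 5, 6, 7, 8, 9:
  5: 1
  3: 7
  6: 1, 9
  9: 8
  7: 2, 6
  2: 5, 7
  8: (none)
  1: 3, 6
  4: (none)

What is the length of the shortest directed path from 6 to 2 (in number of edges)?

Distance 0: 6.
Distance 1: 1, 9.
Distance 2: 3, 8.
Distance 3: 7.
Distance 4: 2 — contains 2.

4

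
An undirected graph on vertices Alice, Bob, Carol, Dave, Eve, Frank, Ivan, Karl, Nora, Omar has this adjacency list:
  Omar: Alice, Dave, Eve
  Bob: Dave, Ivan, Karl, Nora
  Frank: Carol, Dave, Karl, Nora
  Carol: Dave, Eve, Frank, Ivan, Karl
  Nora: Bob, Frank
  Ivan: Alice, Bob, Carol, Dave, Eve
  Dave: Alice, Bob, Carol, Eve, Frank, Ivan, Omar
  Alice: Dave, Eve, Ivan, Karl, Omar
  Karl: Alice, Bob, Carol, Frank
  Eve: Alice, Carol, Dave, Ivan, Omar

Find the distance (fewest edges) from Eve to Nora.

Distance 0: Eve.
Distance 1: Alice, Carol, Dave, Ivan, Omar.
Distance 2: Bob, Frank, Karl.
Distance 3: Nora — contains Nora.

3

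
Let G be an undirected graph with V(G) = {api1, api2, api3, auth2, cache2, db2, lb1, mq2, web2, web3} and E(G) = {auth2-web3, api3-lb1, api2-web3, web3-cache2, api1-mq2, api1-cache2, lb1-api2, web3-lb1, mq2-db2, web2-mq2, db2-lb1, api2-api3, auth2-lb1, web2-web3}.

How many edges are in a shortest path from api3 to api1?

Distance 0: api3.
Distance 1: api2, lb1.
Distance 2: auth2, db2, web3.
Distance 3: cache2, mq2, web2.
Distance 4: api1 — contains api1.

4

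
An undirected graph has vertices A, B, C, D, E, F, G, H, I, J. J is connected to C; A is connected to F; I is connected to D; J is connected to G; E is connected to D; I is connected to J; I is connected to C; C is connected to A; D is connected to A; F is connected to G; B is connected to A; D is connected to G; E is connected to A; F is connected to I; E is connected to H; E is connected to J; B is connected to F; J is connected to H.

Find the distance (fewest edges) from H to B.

3

Distance 0: H.
Distance 1: E, J.
Distance 2: A, C, D, G, I.
Distance 3: B, F — contains B.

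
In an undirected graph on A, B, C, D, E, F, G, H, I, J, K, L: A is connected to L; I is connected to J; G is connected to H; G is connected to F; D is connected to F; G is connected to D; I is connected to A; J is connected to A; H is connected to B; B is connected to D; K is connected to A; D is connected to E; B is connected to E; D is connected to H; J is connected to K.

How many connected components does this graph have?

From A: component {A, I, J, K, L}.
From B: component {B, D, E, F, G, H}.
From C: component {C}.
That's 3 components.

3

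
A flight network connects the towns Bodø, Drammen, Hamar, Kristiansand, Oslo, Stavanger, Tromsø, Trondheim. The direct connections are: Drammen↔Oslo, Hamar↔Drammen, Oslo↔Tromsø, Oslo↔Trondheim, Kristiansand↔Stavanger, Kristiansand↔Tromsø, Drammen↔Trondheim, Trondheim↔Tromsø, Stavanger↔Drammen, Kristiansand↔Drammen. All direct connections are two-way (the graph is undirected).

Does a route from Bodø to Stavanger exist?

No

Bodø has no edges, so nothing is reachable from it.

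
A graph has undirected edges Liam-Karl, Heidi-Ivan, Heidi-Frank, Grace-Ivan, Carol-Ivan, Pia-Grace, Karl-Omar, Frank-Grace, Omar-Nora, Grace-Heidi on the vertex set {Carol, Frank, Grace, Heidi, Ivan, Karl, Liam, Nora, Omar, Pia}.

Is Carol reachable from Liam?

Explore from Liam.
Distance 1: reach Karl.
Distance 2: reach Omar.
Distance 3: reach Nora.
The search is exhausted without reaching Carol; it lies in a different component.

No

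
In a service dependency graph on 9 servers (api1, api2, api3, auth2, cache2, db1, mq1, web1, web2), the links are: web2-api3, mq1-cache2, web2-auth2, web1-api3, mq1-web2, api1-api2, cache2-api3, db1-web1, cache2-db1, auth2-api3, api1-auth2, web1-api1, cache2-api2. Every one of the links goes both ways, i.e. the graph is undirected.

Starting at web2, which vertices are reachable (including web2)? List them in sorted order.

Start at web2.
Its neighbours: api3, auth2, mq1.
Then their neighbours: api1, cache2, web1.
Then next layer: api2, db1.
Every vertex is now reached.

api1, api2, api3, auth2, cache2, db1, mq1, web1, web2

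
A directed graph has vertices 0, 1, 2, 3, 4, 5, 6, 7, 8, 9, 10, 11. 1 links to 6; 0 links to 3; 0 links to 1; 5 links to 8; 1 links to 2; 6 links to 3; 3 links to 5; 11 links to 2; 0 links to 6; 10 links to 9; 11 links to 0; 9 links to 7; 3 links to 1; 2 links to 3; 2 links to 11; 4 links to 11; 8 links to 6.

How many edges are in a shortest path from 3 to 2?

2

Distance 0: 3.
Distance 1: 1, 5.
Distance 2: 2, 6, 8 — contains 2.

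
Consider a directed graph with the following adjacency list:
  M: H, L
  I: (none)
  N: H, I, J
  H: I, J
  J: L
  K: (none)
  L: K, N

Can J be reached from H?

Explore from H.
Distance 1: reach I, J.
Found J.

Yes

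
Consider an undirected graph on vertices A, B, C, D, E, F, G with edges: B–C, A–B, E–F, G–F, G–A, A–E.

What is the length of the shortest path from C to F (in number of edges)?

4

Distance 0: C.
Distance 1: B.
Distance 2: A.
Distance 3: E, G.
Distance 4: F — contains F.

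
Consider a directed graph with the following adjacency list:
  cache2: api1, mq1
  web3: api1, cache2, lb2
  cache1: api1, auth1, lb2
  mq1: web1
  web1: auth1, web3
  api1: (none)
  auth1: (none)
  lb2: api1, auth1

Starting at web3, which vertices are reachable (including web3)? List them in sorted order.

api1, auth1, cache2, lb2, mq1, web1, web3

Start at web3.
Its neighbours: api1, cache2, lb2.
Then their neighbours: auth1, mq1.
Then next layer: web1.
Nothing further is reachable.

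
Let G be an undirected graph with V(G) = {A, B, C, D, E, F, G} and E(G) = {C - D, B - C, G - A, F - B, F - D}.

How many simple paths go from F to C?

F–B–C
F–D–C

2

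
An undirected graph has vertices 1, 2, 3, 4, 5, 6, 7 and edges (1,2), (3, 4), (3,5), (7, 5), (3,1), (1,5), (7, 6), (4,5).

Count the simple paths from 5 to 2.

3

5–1–2
5–3–1–2
5–4–3–1–2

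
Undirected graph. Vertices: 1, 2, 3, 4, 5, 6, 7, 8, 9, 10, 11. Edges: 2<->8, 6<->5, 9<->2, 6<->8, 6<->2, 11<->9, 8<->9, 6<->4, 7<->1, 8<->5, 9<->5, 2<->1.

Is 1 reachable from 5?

Explore from 5.
Distance 1: reach 6, 8, 9.
Distance 2: reach 2, 4, 11.
Distance 3: reach 1.
Found 1.

Yes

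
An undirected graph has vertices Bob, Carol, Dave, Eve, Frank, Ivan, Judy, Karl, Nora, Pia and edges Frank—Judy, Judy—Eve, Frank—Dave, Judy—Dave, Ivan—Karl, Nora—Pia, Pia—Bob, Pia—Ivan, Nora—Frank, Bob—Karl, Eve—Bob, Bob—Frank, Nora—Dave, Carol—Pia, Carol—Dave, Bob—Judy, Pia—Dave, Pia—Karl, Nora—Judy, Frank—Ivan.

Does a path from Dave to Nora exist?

Yes

Explore from Dave.
Distance 1: reach Carol, Frank, Judy, Nora, Pia.
Found Nora.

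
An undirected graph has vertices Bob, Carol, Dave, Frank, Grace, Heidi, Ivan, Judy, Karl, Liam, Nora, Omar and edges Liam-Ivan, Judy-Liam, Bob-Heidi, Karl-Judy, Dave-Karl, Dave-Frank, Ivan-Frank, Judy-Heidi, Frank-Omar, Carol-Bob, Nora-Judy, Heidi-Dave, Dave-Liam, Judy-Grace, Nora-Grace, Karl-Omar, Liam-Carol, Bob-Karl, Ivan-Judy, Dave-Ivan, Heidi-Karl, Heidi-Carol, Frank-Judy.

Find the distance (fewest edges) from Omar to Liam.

3

Distance 0: Omar.
Distance 1: Frank, Karl.
Distance 2: Bob, Dave, Heidi, Ivan, Judy.
Distance 3: Carol, Grace, Liam, Nora — contains Liam.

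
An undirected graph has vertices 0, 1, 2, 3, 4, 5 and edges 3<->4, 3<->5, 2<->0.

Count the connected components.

3

From 0: component {0, 2}.
From 1: component {1}.
From 3: component {3, 4, 5}.
That's 3 components.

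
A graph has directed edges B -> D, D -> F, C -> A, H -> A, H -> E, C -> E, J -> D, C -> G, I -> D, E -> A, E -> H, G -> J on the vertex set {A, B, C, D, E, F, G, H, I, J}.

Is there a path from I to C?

No

Explore from I.
Distance 1: reach D.
Distance 2: reach F.
The search from I is exhausted; no directed path reaches C.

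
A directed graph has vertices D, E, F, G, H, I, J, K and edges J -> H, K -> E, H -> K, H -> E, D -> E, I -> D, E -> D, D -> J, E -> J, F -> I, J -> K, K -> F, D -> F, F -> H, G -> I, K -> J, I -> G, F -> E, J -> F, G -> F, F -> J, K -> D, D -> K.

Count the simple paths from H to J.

18

H→E→D→F→J
H→E→D→J
H→E→D→K→F→J
H→E→D→K→J
H→E→J
H→K→D→E→J
H→K→D→F→E→J
H→K→D→F→J
... and 10 more.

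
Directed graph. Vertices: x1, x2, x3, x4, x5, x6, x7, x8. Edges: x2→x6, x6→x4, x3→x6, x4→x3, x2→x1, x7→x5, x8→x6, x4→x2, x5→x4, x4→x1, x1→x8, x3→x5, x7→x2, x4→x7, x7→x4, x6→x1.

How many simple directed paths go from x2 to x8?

x2→x1→x8
x2→x6→x1→x8
x2→x6→x4→x1→x8

3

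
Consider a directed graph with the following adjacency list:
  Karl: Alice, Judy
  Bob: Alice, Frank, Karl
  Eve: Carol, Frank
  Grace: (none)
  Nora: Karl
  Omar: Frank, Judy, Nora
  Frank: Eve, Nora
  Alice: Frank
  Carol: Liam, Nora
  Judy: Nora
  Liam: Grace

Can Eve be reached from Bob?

Explore from Bob.
Distance 1: reach Alice, Frank, Karl.
Distance 2: reach Eve, Judy, Nora.
Found Eve.

Yes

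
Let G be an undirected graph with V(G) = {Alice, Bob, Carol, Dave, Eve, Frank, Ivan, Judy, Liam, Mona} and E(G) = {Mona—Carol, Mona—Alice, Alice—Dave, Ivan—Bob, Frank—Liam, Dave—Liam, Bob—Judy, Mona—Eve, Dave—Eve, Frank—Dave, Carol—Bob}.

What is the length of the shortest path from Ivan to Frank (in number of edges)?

6

Distance 0: Ivan.
Distance 1: Bob.
Distance 2: Carol, Judy.
Distance 3: Mona.
Distance 4: Alice, Eve.
Distance 5: Dave.
Distance 6: Frank, Liam — contains Frank.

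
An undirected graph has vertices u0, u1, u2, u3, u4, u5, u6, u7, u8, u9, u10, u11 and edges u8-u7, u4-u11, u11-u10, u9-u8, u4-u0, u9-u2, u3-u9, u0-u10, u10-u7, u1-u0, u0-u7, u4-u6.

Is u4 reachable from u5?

u5 has no edges, so nothing is reachable from it.

No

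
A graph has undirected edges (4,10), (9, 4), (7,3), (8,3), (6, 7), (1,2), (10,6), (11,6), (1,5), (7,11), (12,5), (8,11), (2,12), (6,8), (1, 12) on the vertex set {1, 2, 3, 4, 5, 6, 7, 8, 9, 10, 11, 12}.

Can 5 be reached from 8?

Explore from 8.
Distance 1: reach 3, 6, 11.
Distance 2: reach 7, 10.
Distance 3: reach 4.
Distance 4: reach 9.
The search is exhausted without reaching 5; it lies in a different component.

No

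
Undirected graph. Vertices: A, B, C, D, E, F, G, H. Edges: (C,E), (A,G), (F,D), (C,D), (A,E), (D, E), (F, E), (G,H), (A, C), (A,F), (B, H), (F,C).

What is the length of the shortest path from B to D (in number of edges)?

5

Distance 0: B.
Distance 1: H.
Distance 2: G.
Distance 3: A.
Distance 4: C, E, F.
Distance 5: D — contains D.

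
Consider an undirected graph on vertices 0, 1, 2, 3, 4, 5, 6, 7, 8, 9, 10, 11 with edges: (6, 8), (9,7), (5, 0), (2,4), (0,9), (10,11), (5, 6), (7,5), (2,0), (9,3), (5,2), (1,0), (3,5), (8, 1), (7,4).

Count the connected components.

From 0: component {0, 1, 2, 3, 4, 5, 6, 7, 8, 9}.
From 10: component {10, 11}.
That's 2 components.

2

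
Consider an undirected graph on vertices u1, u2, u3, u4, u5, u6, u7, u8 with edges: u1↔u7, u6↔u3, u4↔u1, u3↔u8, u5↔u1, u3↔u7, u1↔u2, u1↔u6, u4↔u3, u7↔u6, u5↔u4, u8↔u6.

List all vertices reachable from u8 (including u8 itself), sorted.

u1, u2, u3, u4, u5, u6, u7, u8

Start at u8.
Its neighbours: u3, u6.
Then their neighbours: u1, u4, u7.
Then next layer: u2, u5.
Every vertex is now reached.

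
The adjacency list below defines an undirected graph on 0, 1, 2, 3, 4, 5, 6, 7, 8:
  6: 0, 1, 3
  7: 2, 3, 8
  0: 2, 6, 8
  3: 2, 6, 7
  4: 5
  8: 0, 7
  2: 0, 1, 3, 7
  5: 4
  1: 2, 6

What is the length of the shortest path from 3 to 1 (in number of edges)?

Distance 0: 3.
Distance 1: 2, 6, 7.
Distance 2: 0, 1, 8 — contains 1.

2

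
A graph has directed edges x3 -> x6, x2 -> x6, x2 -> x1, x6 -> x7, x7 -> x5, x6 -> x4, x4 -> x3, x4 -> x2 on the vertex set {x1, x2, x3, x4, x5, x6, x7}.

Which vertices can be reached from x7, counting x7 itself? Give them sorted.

x5, x7

Start at x7.
Its neighbours: x5.
Nothing further is reachable.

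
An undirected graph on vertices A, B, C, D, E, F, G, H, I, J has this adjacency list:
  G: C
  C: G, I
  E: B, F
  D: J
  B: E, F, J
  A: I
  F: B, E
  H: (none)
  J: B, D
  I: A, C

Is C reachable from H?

No

H has no edges, so nothing is reachable from it.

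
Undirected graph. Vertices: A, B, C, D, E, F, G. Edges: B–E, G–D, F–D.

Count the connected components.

4

From A: component {A}.
From B: component {B, E}.
From C: component {C}.
From D: component {D, F, G}.
That's 4 components.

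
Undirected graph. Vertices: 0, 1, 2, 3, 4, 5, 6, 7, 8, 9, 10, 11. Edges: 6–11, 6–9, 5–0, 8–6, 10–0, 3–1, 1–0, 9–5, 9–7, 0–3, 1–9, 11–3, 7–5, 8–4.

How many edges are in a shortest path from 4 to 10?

Distance 0: 4.
Distance 1: 8.
Distance 2: 6.
Distance 3: 9, 11.
Distance 4: 1, 3, 5, 7.
Distance 5: 0.
Distance 6: 10 — contains 10.

6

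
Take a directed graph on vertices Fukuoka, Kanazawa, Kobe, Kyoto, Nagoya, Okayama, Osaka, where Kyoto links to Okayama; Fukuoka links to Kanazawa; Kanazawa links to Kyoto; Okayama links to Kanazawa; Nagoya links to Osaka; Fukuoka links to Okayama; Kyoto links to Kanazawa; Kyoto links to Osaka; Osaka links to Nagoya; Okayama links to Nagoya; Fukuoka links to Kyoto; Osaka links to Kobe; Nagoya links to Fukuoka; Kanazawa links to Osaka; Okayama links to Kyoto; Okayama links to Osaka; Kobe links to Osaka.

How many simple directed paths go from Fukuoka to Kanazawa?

Fukuoka→Kanazawa
Fukuoka→Kyoto→Kanazawa
Fukuoka→Kyoto→Okayama→Kanazawa
Fukuoka→Okayama→Kanazawa
Fukuoka→Okayama→Kyoto→Kanazawa

5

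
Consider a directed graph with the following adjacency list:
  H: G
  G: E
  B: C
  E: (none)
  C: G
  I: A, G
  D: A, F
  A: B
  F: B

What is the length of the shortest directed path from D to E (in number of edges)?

5

Distance 0: D.
Distance 1: A, F.
Distance 2: B.
Distance 3: C.
Distance 4: G.
Distance 5: E — contains E.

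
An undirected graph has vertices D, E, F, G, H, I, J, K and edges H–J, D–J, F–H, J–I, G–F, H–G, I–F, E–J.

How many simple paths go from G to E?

G–F–H–J–E
G–F–I–J–E
G–H–F–I–J–E
G–H–J–E

4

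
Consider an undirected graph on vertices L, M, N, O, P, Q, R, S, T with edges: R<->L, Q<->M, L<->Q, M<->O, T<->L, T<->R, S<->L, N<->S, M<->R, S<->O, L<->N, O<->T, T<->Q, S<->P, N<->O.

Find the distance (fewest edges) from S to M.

2

Distance 0: S.
Distance 1: L, N, O, P.
Distance 2: M, Q, R, T — contains M.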